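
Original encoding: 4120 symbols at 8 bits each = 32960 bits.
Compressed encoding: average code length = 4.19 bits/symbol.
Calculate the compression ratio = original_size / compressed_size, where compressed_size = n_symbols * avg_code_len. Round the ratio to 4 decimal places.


original_size = n_symbols * orig_bits = 4120 * 8 = 32960 bits
compressed_size = n_symbols * avg_code_len = 4120 * 4.19 = 17262.8 bits
ratio = original_size / compressed_size = 32960 / 17262.8 = 1.9093

Compression ratio = 1.9093


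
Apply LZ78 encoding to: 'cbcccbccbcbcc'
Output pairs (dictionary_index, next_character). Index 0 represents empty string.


LZ78 encoding steps:
Dictionary: {0: ''}
Step 1: w='' (idx 0), next='c' -> output (0, 'c'), add 'c' as idx 1
Step 2: w='' (idx 0), next='b' -> output (0, 'b'), add 'b' as idx 2
Step 3: w='c' (idx 1), next='c' -> output (1, 'c'), add 'cc' as idx 3
Step 4: w='c' (idx 1), next='b' -> output (1, 'b'), add 'cb' as idx 4
Step 5: w='cc' (idx 3), next='b' -> output (3, 'b'), add 'ccb' as idx 5
Step 6: w='cb' (idx 4), next='c' -> output (4, 'c'), add 'cbc' as idx 6
Step 7: w='c' (idx 1), end of input -> output (1, '')


Encoded: [(0, 'c'), (0, 'b'), (1, 'c'), (1, 'b'), (3, 'b'), (4, 'c'), (1, '')]


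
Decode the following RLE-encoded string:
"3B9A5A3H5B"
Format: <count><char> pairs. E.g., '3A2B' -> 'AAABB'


Expanding each <count><char> pair:
  3B -> 'BBB'
  9A -> 'AAAAAAAAA'
  5A -> 'AAAAA'
  3H -> 'HHH'
  5B -> 'BBBBB'

Decoded = BBBAAAAAAAAAAAAAAHHHBBBBB


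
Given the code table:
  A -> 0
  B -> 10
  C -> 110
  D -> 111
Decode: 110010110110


Decoding:
110 -> C
0 -> A
10 -> B
110 -> C
110 -> C


Result: CABCC


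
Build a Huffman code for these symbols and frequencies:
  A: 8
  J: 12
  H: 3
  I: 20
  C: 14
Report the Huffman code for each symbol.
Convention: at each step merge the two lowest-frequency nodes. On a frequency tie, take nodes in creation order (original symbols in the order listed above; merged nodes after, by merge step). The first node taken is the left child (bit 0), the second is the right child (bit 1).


Huffman tree construction:
Step 1: Merge H(3) + A(8) = 11
Step 2: Merge (H+A)(11) + J(12) = 23
Step 3: Merge C(14) + I(20) = 34
Step 4: Merge ((H+A)+J)(23) + (C+I)(34) = 57
Read each symbol's code off the tree from the root (left child = 0, right child = 1).

Codes:
  A: 001 (length 3)
  J: 01 (length 2)
  H: 000 (length 3)
  I: 11 (length 2)
  C: 10 (length 2)
Average code length: 125/57 = 2.1930 bits/symbol


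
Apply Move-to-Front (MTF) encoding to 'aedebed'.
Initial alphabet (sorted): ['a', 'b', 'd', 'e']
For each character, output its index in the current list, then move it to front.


MTF encoding:
'a': index 0 in ['a', 'b', 'd', 'e'] -> ['a', 'b', 'd', 'e']
'e': index 3 in ['a', 'b', 'd', 'e'] -> ['e', 'a', 'b', 'd']
'd': index 3 in ['e', 'a', 'b', 'd'] -> ['d', 'e', 'a', 'b']
'e': index 1 in ['d', 'e', 'a', 'b'] -> ['e', 'd', 'a', 'b']
'b': index 3 in ['e', 'd', 'a', 'b'] -> ['b', 'e', 'd', 'a']
'e': index 1 in ['b', 'e', 'd', 'a'] -> ['e', 'b', 'd', 'a']
'd': index 2 in ['e', 'b', 'd', 'a'] -> ['d', 'e', 'b', 'a']


Output: [0, 3, 3, 1, 3, 1, 2]


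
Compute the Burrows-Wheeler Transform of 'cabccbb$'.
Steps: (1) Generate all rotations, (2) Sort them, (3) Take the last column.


Rotations (sorted):
  0: $cabccbb -> last char: b
  1: abccbb$c -> last char: c
  2: b$cabccb -> last char: b
  3: bb$cabcc -> last char: c
  4: bccbb$ca -> last char: a
  5: cabccbb$ -> last char: $
  6: cbb$cabc -> last char: c
  7: ccbb$cab -> last char: b


BWT = bcbca$cb


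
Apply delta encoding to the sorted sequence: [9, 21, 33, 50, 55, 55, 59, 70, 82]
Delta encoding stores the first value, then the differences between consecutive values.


First value: 9
Deltas:
  21 - 9 = 12
  33 - 21 = 12
  50 - 33 = 17
  55 - 50 = 5
  55 - 55 = 0
  59 - 55 = 4
  70 - 59 = 11
  82 - 70 = 12


Delta encoded: [9, 12, 12, 17, 5, 0, 4, 11, 12]


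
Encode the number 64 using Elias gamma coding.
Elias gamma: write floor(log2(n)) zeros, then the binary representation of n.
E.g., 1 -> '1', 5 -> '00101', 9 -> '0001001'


num_bits = floor(log2(64)) + 1 = 7
leading_zeros = num_bits - 1 = 6
binary(64) = 1000000

Elias gamma(64) = '000000' + '1000000' = 0000001000000 (13 bits)


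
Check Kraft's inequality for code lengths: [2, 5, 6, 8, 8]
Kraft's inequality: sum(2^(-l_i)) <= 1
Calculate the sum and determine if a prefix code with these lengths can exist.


Sum = 2^(-2) + 2^(-5) + 2^(-6) + 2^(-8) + 2^(-8)
    = 0.25 + 0.03125 + 0.015625 + 0.00390625 + 0.00390625
    = 78/256 = 0.3046875
Since 0.3046875 <= 1, Kraft's inequality IS satisfied.
A prefix code with these lengths CAN exist.

Kraft sum = 0.3046875. Satisfied.


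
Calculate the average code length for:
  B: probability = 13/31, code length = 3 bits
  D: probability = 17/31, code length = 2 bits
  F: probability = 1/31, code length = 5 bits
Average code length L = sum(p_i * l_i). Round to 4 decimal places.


Weighted contributions p_i * l_i:
  B: (13/31) * 3 = 39/31
  D: (17/31) * 2 = 34/31
  F: (1/31) * 5 = 5/31
Sum = (39 + 34 + 5)/31 = 78/31

L = 78/31 = 2.5161 bits/symbol


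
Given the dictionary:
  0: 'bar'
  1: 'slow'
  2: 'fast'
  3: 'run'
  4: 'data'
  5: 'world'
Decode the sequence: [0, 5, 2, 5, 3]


Look up each index in the dictionary:
  0 -> 'bar'
  5 -> 'world'
  2 -> 'fast'
  5 -> 'world'
  3 -> 'run'

Decoded: "bar world fast world run"


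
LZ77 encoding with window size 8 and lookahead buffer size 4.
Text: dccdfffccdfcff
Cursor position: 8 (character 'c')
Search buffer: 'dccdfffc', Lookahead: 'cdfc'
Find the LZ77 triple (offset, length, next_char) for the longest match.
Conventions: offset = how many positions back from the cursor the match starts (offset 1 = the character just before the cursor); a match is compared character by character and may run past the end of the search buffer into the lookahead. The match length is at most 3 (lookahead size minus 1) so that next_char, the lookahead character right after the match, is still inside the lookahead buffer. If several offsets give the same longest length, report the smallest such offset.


Try each offset into the search buffer:
  offset=1 (pos 7, char 'c'): match length 1
  offset=2 (pos 6, char 'f'): match length 0
  offset=3 (pos 5, char 'f'): match length 0
  offset=4 (pos 4, char 'f'): match length 0
  offset=5 (pos 3, char 'd'): match length 0
  offset=6 (pos 2, char 'c'): match length 3
  offset=7 (pos 1, char 'c'): match length 1
  offset=8 (pos 0, char 'd'): match length 0
Longest match has length 3 at offset 6.
next_char = character at position 8 + 3 = 11 -> 'c'

Best match: offset=6, length=3 (matching 'cdf' starting at position 2)
LZ77 triple: (6, 3, 'c')


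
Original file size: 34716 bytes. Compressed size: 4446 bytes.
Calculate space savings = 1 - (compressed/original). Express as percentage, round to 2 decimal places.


ratio = compressed/original = 4446/34716 = 0.128068
savings = 1 - ratio = 1 - 0.128068 = 0.871932
as a percentage: 0.871932 * 100 = 87.19%

Space savings = 1 - 4446/34716 = 87.19%


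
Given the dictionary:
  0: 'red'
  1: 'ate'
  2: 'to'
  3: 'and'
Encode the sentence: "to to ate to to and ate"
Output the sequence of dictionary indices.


Look up each word in the dictionary:
  'to' -> 2
  'to' -> 2
  'ate' -> 1
  'to' -> 2
  'to' -> 2
  'and' -> 3
  'ate' -> 1

Encoded: [2, 2, 1, 2, 2, 3, 1]


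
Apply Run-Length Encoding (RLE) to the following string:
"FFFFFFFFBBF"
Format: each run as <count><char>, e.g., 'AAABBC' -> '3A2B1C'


Scanning runs left to right:
  i=0: run of 'F' x 8 -> '8F'
  i=8: run of 'B' x 2 -> '2B'
  i=10: run of 'F' x 1 -> '1F'

RLE = 8F2B1F


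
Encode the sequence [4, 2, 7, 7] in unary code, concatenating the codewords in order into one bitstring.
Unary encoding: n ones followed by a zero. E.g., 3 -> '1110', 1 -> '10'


Encode each number as n ones followed by a terminating 0:
  4 -> 11110 (5 bits)
  2 -> 110 (3 bits)
  7 -> 11111110 (8 bits)
  7 -> 11111110 (8 bits)
Total length = 5 + 3 + 8 + 8 = 24 bits.

Unary([4, 2, 7, 7]) = 111101101111111011111110 (24 bits)


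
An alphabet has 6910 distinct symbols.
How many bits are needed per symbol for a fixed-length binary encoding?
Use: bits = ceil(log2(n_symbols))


log2(6910) = 12.7545
Bracket: 2^12 = 4096 < 6910 <= 2^13 = 8192
So ceil(log2(6910)) = 13

bits = ceil(log2(6910)) = ceil(12.7545) = 13 bits


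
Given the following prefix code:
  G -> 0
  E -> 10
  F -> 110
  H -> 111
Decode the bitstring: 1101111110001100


Decoding step by step:
Bits 110 -> F
Bits 111 -> H
Bits 111 -> H
Bits 0 -> G
Bits 0 -> G
Bits 0 -> G
Bits 110 -> F
Bits 0 -> G


Decoded message: FHHGGGFG


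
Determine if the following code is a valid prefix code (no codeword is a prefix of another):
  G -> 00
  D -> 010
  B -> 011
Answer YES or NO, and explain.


Checking each pair (does one codeword prefix another?):
  G='00' vs D='010': no prefix
  G='00' vs B='011': no prefix
  D='010' vs G='00': no prefix
  D='010' vs B='011': no prefix
  B='011' vs G='00': no prefix
  B='011' vs D='010': no prefix
No violation found over all pairs.

YES -- this is a valid prefix code. No codeword is a prefix of any other codeword.


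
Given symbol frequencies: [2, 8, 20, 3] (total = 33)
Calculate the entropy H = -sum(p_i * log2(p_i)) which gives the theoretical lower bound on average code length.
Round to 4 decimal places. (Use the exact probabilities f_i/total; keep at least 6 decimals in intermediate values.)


Per-symbol terms -p_i * log2(p_i) with p_i = f_i/33:
  p = 2/33 = 0.060606: log2(p) = -4.044394, -p*log2(p) = 0.245115
  p = 8/33 = 0.242424: log2(p) = -2.044394, -p*log2(p) = 0.495611
  p = 20/33 = 0.606061: log2(p) = -0.722466, -p*log2(p) = 0.437858
  p = 3/33 = 0.090909: log2(p) = -3.459432, -p*log2(p) = 0.314494
H = 0.245115 + 0.495611 + 0.437858 + 0.314494 = 1.493078

H = 1.4931 bits/symbol


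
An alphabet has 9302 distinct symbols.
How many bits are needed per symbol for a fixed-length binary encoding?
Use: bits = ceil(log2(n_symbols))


log2(9302) = 13.1833
Bracket: 2^13 = 8192 < 9302 <= 2^14 = 16384
So ceil(log2(9302)) = 14

bits = ceil(log2(9302)) = ceil(13.1833) = 14 bits


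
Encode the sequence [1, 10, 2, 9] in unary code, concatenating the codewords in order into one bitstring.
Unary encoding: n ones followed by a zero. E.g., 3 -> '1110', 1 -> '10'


Encode each number as n ones followed by a terminating 0:
  1 -> 10 (2 bits)
  10 -> 11111111110 (11 bits)
  2 -> 110 (3 bits)
  9 -> 1111111110 (10 bits)
Total length = 2 + 11 + 3 + 10 = 26 bits.

Unary([1, 10, 2, 9]) = 10111111111101101111111110 (26 bits)


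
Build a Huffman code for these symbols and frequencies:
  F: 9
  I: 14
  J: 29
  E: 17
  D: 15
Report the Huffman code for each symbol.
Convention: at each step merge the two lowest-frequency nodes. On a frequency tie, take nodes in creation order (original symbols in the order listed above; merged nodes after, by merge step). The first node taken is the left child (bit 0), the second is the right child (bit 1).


Huffman tree construction:
Step 1: Merge F(9) + I(14) = 23
Step 2: Merge D(15) + E(17) = 32
Step 3: Merge (F+I)(23) + J(29) = 52
Step 4: Merge (D+E)(32) + ((F+I)+J)(52) = 84
Read each symbol's code off the tree from the root (left child = 0, right child = 1).

Codes:
  F: 100 (length 3)
  I: 101 (length 3)
  J: 11 (length 2)
  E: 01 (length 2)
  D: 00 (length 2)
Average code length: 191/84 = 2.2738 bits/symbol


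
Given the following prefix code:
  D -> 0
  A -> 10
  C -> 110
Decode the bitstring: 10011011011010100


Decoding step by step:
Bits 10 -> A
Bits 0 -> D
Bits 110 -> C
Bits 110 -> C
Bits 110 -> C
Bits 10 -> A
Bits 10 -> A
Bits 0 -> D


Decoded message: ADCCCAAD


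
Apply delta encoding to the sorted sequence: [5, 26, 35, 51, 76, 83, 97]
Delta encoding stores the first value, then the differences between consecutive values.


First value: 5
Deltas:
  26 - 5 = 21
  35 - 26 = 9
  51 - 35 = 16
  76 - 51 = 25
  83 - 76 = 7
  97 - 83 = 14


Delta encoded: [5, 21, 9, 16, 25, 7, 14]


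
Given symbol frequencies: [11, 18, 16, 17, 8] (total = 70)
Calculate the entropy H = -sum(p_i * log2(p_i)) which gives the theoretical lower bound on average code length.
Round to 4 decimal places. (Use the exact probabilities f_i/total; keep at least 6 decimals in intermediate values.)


Per-symbol terms -p_i * log2(p_i) with p_i = f_i/70:
  p = 11/70 = 0.157143: log2(p) = -2.669851, -p*log2(p) = 0.419548
  p = 18/70 = 0.257143: log2(p) = -1.959358, -p*log2(p) = 0.503835
  p = 16/70 = 0.228571: log2(p) = -2.129283, -p*log2(p) = 0.486693
  p = 17/70 = 0.242857: log2(p) = -2.041820, -p*log2(p) = 0.495871
  p = 8/70 = 0.114286: log2(p) = -3.129283, -p*log2(p) = 0.357632
H = 0.419548 + 0.503835 + 0.486693 + 0.495871 + 0.357632 = 2.263579

H = 2.2636 bits/symbol


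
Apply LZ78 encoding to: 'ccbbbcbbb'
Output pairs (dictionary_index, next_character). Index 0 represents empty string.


LZ78 encoding steps:
Dictionary: {0: ''}
Step 1: w='' (idx 0), next='c' -> output (0, 'c'), add 'c' as idx 1
Step 2: w='c' (idx 1), next='b' -> output (1, 'b'), add 'cb' as idx 2
Step 3: w='' (idx 0), next='b' -> output (0, 'b'), add 'b' as idx 3
Step 4: w='b' (idx 3), next='c' -> output (3, 'c'), add 'bc' as idx 4
Step 5: w='b' (idx 3), next='b' -> output (3, 'b'), add 'bb' as idx 5
Step 6: w='b' (idx 3), end of input -> output (3, '')


Encoded: [(0, 'c'), (1, 'b'), (0, 'b'), (3, 'c'), (3, 'b'), (3, '')]


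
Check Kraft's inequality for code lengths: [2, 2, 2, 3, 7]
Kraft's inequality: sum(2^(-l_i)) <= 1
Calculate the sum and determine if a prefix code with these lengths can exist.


Sum = 2^(-2) + 2^(-2) + 2^(-2) + 2^(-3) + 2^(-7)
    = 0.25 + 0.25 + 0.25 + 0.125 + 0.0078125
    = 113/128 = 0.8828125
Since 0.8828125 <= 1, Kraft's inequality IS satisfied.
A prefix code with these lengths CAN exist.

Kraft sum = 0.8828125. Satisfied.


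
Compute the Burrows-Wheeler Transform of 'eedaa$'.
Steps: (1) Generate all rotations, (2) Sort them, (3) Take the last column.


Rotations (sorted):
  0: $eedaa -> last char: a
  1: a$eeda -> last char: a
  2: aa$eed -> last char: d
  3: daa$ee -> last char: e
  4: edaa$e -> last char: e
  5: eedaa$ -> last char: $


BWT = aadee$


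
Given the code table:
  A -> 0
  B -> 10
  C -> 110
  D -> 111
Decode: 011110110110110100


Decoding:
0 -> A
111 -> D
10 -> B
110 -> C
110 -> C
110 -> C
10 -> B
0 -> A


Result: ADBCCCBA


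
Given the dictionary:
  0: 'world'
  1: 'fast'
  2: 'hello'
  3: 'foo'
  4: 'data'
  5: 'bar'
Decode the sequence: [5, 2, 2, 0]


Look up each index in the dictionary:
  5 -> 'bar'
  2 -> 'hello'
  2 -> 'hello'
  0 -> 'world'

Decoded: "bar hello hello world"


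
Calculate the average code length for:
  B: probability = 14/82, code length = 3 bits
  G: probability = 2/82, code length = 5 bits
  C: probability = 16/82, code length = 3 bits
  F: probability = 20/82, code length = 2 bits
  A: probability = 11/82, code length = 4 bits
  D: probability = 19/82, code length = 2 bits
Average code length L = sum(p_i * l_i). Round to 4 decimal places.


Weighted contributions p_i * l_i:
  B: (14/82) * 3 = 42/82
  G: (2/82) * 5 = 10/82
  C: (16/82) * 3 = 48/82
  F: (20/82) * 2 = 40/82
  A: (11/82) * 4 = 44/82
  D: (19/82) * 2 = 38/82
Sum = (42 + 10 + 48 + 40 + 44 + 38)/82 = 222/82

L = 222/82 = 2.7073 bits/symbol


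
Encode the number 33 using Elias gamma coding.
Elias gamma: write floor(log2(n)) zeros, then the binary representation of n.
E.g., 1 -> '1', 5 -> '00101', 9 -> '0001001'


num_bits = floor(log2(33)) + 1 = 6
leading_zeros = num_bits - 1 = 5
binary(33) = 100001

Elias gamma(33) = '00000' + '100001' = 00000100001 (11 bits)


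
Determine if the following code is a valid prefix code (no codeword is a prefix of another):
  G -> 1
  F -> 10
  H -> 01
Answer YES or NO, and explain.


Checking each pair (does one codeword prefix another?):
  G='1' vs F='10': prefix -- VIOLATION

NO -- this is NOT a valid prefix code. G (1) is a prefix of F (10).


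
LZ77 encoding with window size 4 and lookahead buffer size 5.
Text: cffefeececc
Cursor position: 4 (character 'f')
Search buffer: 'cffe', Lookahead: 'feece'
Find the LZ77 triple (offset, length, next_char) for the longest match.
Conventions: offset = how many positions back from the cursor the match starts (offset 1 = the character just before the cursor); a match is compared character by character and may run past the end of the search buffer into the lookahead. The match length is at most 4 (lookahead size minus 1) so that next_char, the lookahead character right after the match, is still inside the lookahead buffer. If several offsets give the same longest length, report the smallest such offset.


Try each offset into the search buffer:
  offset=1 (pos 3, char 'e'): match length 0
  offset=2 (pos 2, char 'f'): match length 2
  offset=3 (pos 1, char 'f'): match length 1
  offset=4 (pos 0, char 'c'): match length 0
Longest match has length 2 at offset 2.
next_char = character at position 4 + 2 = 6 -> 'e'

Best match: offset=2, length=2 (matching 'fe' starting at position 2)
LZ77 triple: (2, 2, 'e')


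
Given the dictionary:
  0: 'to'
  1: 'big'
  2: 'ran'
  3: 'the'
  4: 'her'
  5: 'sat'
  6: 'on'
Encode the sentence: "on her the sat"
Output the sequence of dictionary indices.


Look up each word in the dictionary:
  'on' -> 6
  'her' -> 4
  'the' -> 3
  'sat' -> 5

Encoded: [6, 4, 3, 5]


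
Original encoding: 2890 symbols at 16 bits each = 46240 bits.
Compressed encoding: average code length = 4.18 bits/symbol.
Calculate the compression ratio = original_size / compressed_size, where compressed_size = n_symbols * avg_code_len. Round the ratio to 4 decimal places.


original_size = n_symbols * orig_bits = 2890 * 16 = 46240 bits
compressed_size = n_symbols * avg_code_len = 2890 * 4.18 = 12080.2 bits
ratio = original_size / compressed_size = 46240 / 12080.2 = 3.8278

Compression ratio = 3.8278


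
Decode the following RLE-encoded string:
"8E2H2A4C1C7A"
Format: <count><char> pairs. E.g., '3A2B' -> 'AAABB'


Expanding each <count><char> pair:
  8E -> 'EEEEEEEE'
  2H -> 'HH'
  2A -> 'AA'
  4C -> 'CCCC'
  1C -> 'C'
  7A -> 'AAAAAAA'

Decoded = EEEEEEEEHHAACCCCCAAAAAAA


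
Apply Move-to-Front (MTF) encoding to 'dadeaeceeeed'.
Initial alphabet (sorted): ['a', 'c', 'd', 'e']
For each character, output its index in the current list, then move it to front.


MTF encoding:
'd': index 2 in ['a', 'c', 'd', 'e'] -> ['d', 'a', 'c', 'e']
'a': index 1 in ['d', 'a', 'c', 'e'] -> ['a', 'd', 'c', 'e']
'd': index 1 in ['a', 'd', 'c', 'e'] -> ['d', 'a', 'c', 'e']
'e': index 3 in ['d', 'a', 'c', 'e'] -> ['e', 'd', 'a', 'c']
'a': index 2 in ['e', 'd', 'a', 'c'] -> ['a', 'e', 'd', 'c']
'e': index 1 in ['a', 'e', 'd', 'c'] -> ['e', 'a', 'd', 'c']
'c': index 3 in ['e', 'a', 'd', 'c'] -> ['c', 'e', 'a', 'd']
'e': index 1 in ['c', 'e', 'a', 'd'] -> ['e', 'c', 'a', 'd']
'e': index 0 in ['e', 'c', 'a', 'd'] -> ['e', 'c', 'a', 'd']
'e': index 0 in ['e', 'c', 'a', 'd'] -> ['e', 'c', 'a', 'd']
'e': index 0 in ['e', 'c', 'a', 'd'] -> ['e', 'c', 'a', 'd']
'd': index 3 in ['e', 'c', 'a', 'd'] -> ['d', 'e', 'c', 'a']


Output: [2, 1, 1, 3, 2, 1, 3, 1, 0, 0, 0, 3]


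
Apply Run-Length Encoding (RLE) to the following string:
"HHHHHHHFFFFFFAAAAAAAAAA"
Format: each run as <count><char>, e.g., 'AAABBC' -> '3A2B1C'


Scanning runs left to right:
  i=0: run of 'H' x 7 -> '7H'
  i=7: run of 'F' x 6 -> '6F'
  i=13: run of 'A' x 10 -> '10A'

RLE = 7H6F10A


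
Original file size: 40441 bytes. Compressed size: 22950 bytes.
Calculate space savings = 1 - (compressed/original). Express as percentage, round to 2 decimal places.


ratio = compressed/original = 22950/40441 = 0.567493
savings = 1 - ratio = 1 - 0.567493 = 0.432507
as a percentage: 0.432507 * 100 = 43.25%

Space savings = 1 - 22950/40441 = 43.25%


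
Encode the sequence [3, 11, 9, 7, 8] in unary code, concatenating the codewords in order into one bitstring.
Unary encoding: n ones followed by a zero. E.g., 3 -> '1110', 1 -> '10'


Encode each number as n ones followed by a terminating 0:
  3 -> 1110 (4 bits)
  11 -> 111111111110 (12 bits)
  9 -> 1111111110 (10 bits)
  7 -> 11111110 (8 bits)
  8 -> 111111110 (9 bits)
Total length = 4 + 12 + 10 + 8 + 9 = 43 bits.

Unary([3, 11, 9, 7, 8]) = 1110111111111110111111111011111110111111110 (43 bits)


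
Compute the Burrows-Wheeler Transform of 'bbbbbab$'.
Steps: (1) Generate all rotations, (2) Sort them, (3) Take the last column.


Rotations (sorted):
  0: $bbbbbab -> last char: b
  1: ab$bbbbb -> last char: b
  2: b$bbbbba -> last char: a
  3: bab$bbbb -> last char: b
  4: bbab$bbb -> last char: b
  5: bbbab$bb -> last char: b
  6: bbbbab$b -> last char: b
  7: bbbbbab$ -> last char: $


BWT = bbabbbb$


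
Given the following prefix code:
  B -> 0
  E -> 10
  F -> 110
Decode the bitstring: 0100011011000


Decoding step by step:
Bits 0 -> B
Bits 10 -> E
Bits 0 -> B
Bits 0 -> B
Bits 110 -> F
Bits 110 -> F
Bits 0 -> B
Bits 0 -> B


Decoded message: BEBBFFBB


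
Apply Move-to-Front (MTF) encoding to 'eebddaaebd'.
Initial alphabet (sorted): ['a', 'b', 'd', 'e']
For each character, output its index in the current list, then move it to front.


MTF encoding:
'e': index 3 in ['a', 'b', 'd', 'e'] -> ['e', 'a', 'b', 'd']
'e': index 0 in ['e', 'a', 'b', 'd'] -> ['e', 'a', 'b', 'd']
'b': index 2 in ['e', 'a', 'b', 'd'] -> ['b', 'e', 'a', 'd']
'd': index 3 in ['b', 'e', 'a', 'd'] -> ['d', 'b', 'e', 'a']
'd': index 0 in ['d', 'b', 'e', 'a'] -> ['d', 'b', 'e', 'a']
'a': index 3 in ['d', 'b', 'e', 'a'] -> ['a', 'd', 'b', 'e']
'a': index 0 in ['a', 'd', 'b', 'e'] -> ['a', 'd', 'b', 'e']
'e': index 3 in ['a', 'd', 'b', 'e'] -> ['e', 'a', 'd', 'b']
'b': index 3 in ['e', 'a', 'd', 'b'] -> ['b', 'e', 'a', 'd']
'd': index 3 in ['b', 'e', 'a', 'd'] -> ['d', 'b', 'e', 'a']


Output: [3, 0, 2, 3, 0, 3, 0, 3, 3, 3]


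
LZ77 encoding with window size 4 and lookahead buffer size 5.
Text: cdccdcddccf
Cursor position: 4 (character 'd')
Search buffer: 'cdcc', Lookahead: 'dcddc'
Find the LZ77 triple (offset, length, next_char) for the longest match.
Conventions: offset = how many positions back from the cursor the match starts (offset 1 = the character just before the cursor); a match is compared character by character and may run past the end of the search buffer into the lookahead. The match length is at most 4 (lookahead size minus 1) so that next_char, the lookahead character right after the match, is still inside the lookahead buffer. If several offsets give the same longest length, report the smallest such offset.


Try each offset into the search buffer:
  offset=1 (pos 3, char 'c'): match length 0
  offset=2 (pos 2, char 'c'): match length 0
  offset=3 (pos 1, char 'd'): match length 2
  offset=4 (pos 0, char 'c'): match length 0
Longest match has length 2 at offset 3.
next_char = character at position 4 + 2 = 6 -> 'd'

Best match: offset=3, length=2 (matching 'dc' starting at position 1)
LZ77 triple: (3, 2, 'd')


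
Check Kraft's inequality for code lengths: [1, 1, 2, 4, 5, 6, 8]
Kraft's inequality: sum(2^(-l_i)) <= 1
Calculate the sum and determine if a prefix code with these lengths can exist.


Sum = 2^(-1) + 2^(-1) + 2^(-2) + 2^(-4) + 2^(-5) + 2^(-6) + 2^(-8)
    = 0.5 + 0.5 + 0.25 + 0.0625 + 0.03125 + 0.015625 + 0.00390625
    = 349/256 = 1.36328125
Since 1.36328125 > 1, Kraft's inequality is NOT satisfied.
A prefix code with these lengths CANNOT exist.

Kraft sum = 1.36328125. Not satisfied.


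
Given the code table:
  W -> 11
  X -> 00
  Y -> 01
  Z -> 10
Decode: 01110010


Decoding:
01 -> Y
11 -> W
00 -> X
10 -> Z


Result: YWXZ


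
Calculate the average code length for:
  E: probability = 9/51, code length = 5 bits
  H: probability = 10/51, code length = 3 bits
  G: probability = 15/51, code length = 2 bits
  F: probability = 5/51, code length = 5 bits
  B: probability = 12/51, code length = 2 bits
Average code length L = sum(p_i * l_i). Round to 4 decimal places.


Weighted contributions p_i * l_i:
  E: (9/51) * 5 = 45/51
  H: (10/51) * 3 = 30/51
  G: (15/51) * 2 = 30/51
  F: (5/51) * 5 = 25/51
  B: (12/51) * 2 = 24/51
Sum = (45 + 30 + 30 + 25 + 24)/51 = 154/51

L = 154/51 = 3.0196 bits/symbol


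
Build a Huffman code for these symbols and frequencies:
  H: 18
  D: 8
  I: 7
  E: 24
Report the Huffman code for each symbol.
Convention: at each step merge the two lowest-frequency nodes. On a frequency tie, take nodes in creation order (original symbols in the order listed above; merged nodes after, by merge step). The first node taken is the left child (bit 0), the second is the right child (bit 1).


Huffman tree construction:
Step 1: Merge I(7) + D(8) = 15
Step 2: Merge (I+D)(15) + H(18) = 33
Step 3: Merge E(24) + ((I+D)+H)(33) = 57
Read each symbol's code off the tree from the root (left child = 0, right child = 1).

Codes:
  H: 11 (length 2)
  D: 101 (length 3)
  I: 100 (length 3)
  E: 0 (length 1)
Average code length: 105/57 = 1.8421 bits/symbol


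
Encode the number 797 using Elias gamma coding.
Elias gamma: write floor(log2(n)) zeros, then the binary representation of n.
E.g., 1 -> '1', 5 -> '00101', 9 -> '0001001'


num_bits = floor(log2(797)) + 1 = 10
leading_zeros = num_bits - 1 = 9
binary(797) = 1100011101

Elias gamma(797) = '000000000' + '1100011101' = 0000000001100011101 (19 bits)


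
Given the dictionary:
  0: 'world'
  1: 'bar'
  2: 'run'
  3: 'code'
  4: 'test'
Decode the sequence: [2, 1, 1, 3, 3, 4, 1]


Look up each index in the dictionary:
  2 -> 'run'
  1 -> 'bar'
  1 -> 'bar'
  3 -> 'code'
  3 -> 'code'
  4 -> 'test'
  1 -> 'bar'

Decoded: "run bar bar code code test bar"


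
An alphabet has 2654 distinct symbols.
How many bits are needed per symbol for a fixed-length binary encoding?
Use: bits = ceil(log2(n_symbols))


log2(2654) = 11.374
Bracket: 2^11 = 2048 < 2654 <= 2^12 = 4096
So ceil(log2(2654)) = 12

bits = ceil(log2(2654)) = ceil(11.374) = 12 bits


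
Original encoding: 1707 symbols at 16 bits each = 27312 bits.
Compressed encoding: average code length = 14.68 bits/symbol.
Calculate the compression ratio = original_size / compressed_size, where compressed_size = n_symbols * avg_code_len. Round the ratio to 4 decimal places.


original_size = n_symbols * orig_bits = 1707 * 16 = 27312 bits
compressed_size = n_symbols * avg_code_len = 1707 * 14.68 = 25058.76 bits
ratio = original_size / compressed_size = 27312 / 25058.76 = 1.0899

Compression ratio = 1.0899


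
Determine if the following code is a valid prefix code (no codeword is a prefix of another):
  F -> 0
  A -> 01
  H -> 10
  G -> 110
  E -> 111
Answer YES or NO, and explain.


Checking each pair (does one codeword prefix another?):
  F='0' vs A='01': prefix -- VIOLATION

NO -- this is NOT a valid prefix code. F (0) is a prefix of A (01).


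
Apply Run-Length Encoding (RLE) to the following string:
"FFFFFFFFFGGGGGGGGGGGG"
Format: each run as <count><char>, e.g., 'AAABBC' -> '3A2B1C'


Scanning runs left to right:
  i=0: run of 'F' x 9 -> '9F'
  i=9: run of 'G' x 12 -> '12G'

RLE = 9F12G


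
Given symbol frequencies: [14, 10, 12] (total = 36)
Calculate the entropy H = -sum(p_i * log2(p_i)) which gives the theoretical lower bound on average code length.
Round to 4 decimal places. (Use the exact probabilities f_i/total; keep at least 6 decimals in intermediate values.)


Per-symbol terms -p_i * log2(p_i) with p_i = f_i/36:
  p = 14/36 = 0.388889: log2(p) = -1.362570, -p*log2(p) = 0.529888
  p = 10/36 = 0.277778: log2(p) = -1.847997, -p*log2(p) = 0.513332
  p = 12/36 = 0.333333: log2(p) = -1.584963, -p*log2(p) = 0.528321
H = 0.529888 + 0.513332 + 0.528321 = 1.571541

H = 1.5715 bits/symbol


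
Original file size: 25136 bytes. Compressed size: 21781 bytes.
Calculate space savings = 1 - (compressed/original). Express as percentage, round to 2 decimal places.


ratio = compressed/original = 21781/25136 = 0.866526
savings = 1 - ratio = 1 - 0.866526 = 0.133474
as a percentage: 0.133474 * 100 = 13.35%

Space savings = 1 - 21781/25136 = 13.35%


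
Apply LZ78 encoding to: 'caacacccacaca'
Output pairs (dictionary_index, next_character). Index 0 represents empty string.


LZ78 encoding steps:
Dictionary: {0: ''}
Step 1: w='' (idx 0), next='c' -> output (0, 'c'), add 'c' as idx 1
Step 2: w='' (idx 0), next='a' -> output (0, 'a'), add 'a' as idx 2
Step 3: w='a' (idx 2), next='c' -> output (2, 'c'), add 'ac' as idx 3
Step 4: w='ac' (idx 3), next='c' -> output (3, 'c'), add 'acc' as idx 4
Step 5: w='c' (idx 1), next='a' -> output (1, 'a'), add 'ca' as idx 5
Step 6: w='ca' (idx 5), next='c' -> output (5, 'c'), add 'cac' as idx 6
Step 7: w='a' (idx 2), end of input -> output (2, '')


Encoded: [(0, 'c'), (0, 'a'), (2, 'c'), (3, 'c'), (1, 'a'), (5, 'c'), (2, '')]


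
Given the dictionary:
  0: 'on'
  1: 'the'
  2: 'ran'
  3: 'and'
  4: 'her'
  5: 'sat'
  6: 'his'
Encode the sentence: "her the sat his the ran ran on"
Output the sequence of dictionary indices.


Look up each word in the dictionary:
  'her' -> 4
  'the' -> 1
  'sat' -> 5
  'his' -> 6
  'the' -> 1
  'ran' -> 2
  'ran' -> 2
  'on' -> 0

Encoded: [4, 1, 5, 6, 1, 2, 2, 0]


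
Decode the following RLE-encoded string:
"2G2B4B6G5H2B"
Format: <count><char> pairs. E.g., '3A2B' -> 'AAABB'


Expanding each <count><char> pair:
  2G -> 'GG'
  2B -> 'BB'
  4B -> 'BBBB'
  6G -> 'GGGGGG'
  5H -> 'HHHHH'
  2B -> 'BB'

Decoded = GGBBBBBBGGGGGGHHHHHBB


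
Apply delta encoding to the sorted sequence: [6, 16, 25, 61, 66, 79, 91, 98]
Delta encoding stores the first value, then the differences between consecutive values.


First value: 6
Deltas:
  16 - 6 = 10
  25 - 16 = 9
  61 - 25 = 36
  66 - 61 = 5
  79 - 66 = 13
  91 - 79 = 12
  98 - 91 = 7


Delta encoded: [6, 10, 9, 36, 5, 13, 12, 7]


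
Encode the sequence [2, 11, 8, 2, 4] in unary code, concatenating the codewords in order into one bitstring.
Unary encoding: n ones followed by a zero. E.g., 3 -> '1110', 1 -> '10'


Encode each number as n ones followed by a terminating 0:
  2 -> 110 (3 bits)
  11 -> 111111111110 (12 bits)
  8 -> 111111110 (9 bits)
  2 -> 110 (3 bits)
  4 -> 11110 (5 bits)
Total length = 3 + 12 + 9 + 3 + 5 = 32 bits.

Unary([2, 11, 8, 2, 4]) = 11011111111111011111111011011110 (32 bits)


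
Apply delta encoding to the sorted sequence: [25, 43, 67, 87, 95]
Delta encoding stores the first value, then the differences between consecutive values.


First value: 25
Deltas:
  43 - 25 = 18
  67 - 43 = 24
  87 - 67 = 20
  95 - 87 = 8


Delta encoded: [25, 18, 24, 20, 8]


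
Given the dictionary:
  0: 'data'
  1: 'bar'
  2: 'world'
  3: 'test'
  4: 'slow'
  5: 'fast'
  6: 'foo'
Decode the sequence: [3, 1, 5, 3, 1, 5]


Look up each index in the dictionary:
  3 -> 'test'
  1 -> 'bar'
  5 -> 'fast'
  3 -> 'test'
  1 -> 'bar'
  5 -> 'fast'

Decoded: "test bar fast test bar fast"


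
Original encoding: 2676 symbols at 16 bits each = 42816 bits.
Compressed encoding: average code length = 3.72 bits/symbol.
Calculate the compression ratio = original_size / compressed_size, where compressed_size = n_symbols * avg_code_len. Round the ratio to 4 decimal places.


original_size = n_symbols * orig_bits = 2676 * 16 = 42816 bits
compressed_size = n_symbols * avg_code_len = 2676 * 3.72 = 9954.72 bits
ratio = original_size / compressed_size = 42816 / 9954.72 = 4.3011

Compression ratio = 4.3011


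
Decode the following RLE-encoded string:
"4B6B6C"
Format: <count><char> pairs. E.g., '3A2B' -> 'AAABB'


Expanding each <count><char> pair:
  4B -> 'BBBB'
  6B -> 'BBBBBB'
  6C -> 'CCCCCC'

Decoded = BBBBBBBBBBCCCCCC


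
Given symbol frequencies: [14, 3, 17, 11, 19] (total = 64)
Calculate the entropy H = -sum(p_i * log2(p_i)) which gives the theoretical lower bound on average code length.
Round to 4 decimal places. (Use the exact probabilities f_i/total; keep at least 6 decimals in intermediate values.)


Per-symbol terms -p_i * log2(p_i) with p_i = f_i/64:
  p = 14/64 = 0.218750: log2(p) = -2.192645, -p*log2(p) = 0.479641
  p = 3/64 = 0.046875: log2(p) = -4.415037, -p*log2(p) = 0.206955
  p = 17/64 = 0.265625: log2(p) = -1.912537, -p*log2(p) = 0.508018
  p = 11/64 = 0.171875: log2(p) = -2.540568, -p*log2(p) = 0.436660
  p = 19/64 = 0.296875: log2(p) = -1.752072, -p*log2(p) = 0.520147
H = 0.479641 + 0.206955 + 0.508018 + 0.436660 + 0.520147 = 2.151421

H = 2.1514 bits/symbol


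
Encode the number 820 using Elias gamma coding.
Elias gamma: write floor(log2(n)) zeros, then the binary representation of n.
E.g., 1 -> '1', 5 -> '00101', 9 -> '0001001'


num_bits = floor(log2(820)) + 1 = 10
leading_zeros = num_bits - 1 = 9
binary(820) = 1100110100

Elias gamma(820) = '000000000' + '1100110100' = 0000000001100110100 (19 bits)


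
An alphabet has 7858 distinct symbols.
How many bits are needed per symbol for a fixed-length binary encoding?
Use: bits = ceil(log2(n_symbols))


log2(7858) = 12.9399
Bracket: 2^12 = 4096 < 7858 <= 2^13 = 8192
So ceil(log2(7858)) = 13

bits = ceil(log2(7858)) = ceil(12.9399) = 13 bits


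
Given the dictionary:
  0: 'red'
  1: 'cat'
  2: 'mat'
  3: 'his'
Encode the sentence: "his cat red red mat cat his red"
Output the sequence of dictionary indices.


Look up each word in the dictionary:
  'his' -> 3
  'cat' -> 1
  'red' -> 0
  'red' -> 0
  'mat' -> 2
  'cat' -> 1
  'his' -> 3
  'red' -> 0

Encoded: [3, 1, 0, 0, 2, 1, 3, 0]


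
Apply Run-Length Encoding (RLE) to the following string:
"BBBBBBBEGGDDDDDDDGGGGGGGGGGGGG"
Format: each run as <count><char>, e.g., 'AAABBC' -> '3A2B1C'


Scanning runs left to right:
  i=0: run of 'B' x 7 -> '7B'
  i=7: run of 'E' x 1 -> '1E'
  i=8: run of 'G' x 2 -> '2G'
  i=10: run of 'D' x 7 -> '7D'
  i=17: run of 'G' x 13 -> '13G'

RLE = 7B1E2G7D13G


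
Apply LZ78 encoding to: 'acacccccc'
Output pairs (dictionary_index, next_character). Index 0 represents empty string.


LZ78 encoding steps:
Dictionary: {0: ''}
Step 1: w='' (idx 0), next='a' -> output (0, 'a'), add 'a' as idx 1
Step 2: w='' (idx 0), next='c' -> output (0, 'c'), add 'c' as idx 2
Step 3: w='a' (idx 1), next='c' -> output (1, 'c'), add 'ac' as idx 3
Step 4: w='c' (idx 2), next='c' -> output (2, 'c'), add 'cc' as idx 4
Step 5: w='cc' (idx 4), next='c' -> output (4, 'c'), add 'ccc' as idx 5


Encoded: [(0, 'a'), (0, 'c'), (1, 'c'), (2, 'c'), (4, 'c')]


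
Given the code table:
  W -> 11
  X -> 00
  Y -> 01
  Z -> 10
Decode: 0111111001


Decoding:
01 -> Y
11 -> W
11 -> W
10 -> Z
01 -> Y


Result: YWWZY


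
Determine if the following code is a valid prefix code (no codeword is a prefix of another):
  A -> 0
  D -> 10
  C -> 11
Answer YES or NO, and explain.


Checking each pair (does one codeword prefix another?):
  A='0' vs D='10': no prefix
  A='0' vs C='11': no prefix
  D='10' vs A='0': no prefix
  D='10' vs C='11': no prefix
  C='11' vs A='0': no prefix
  C='11' vs D='10': no prefix
No violation found over all pairs.

YES -- this is a valid prefix code. No codeword is a prefix of any other codeword.


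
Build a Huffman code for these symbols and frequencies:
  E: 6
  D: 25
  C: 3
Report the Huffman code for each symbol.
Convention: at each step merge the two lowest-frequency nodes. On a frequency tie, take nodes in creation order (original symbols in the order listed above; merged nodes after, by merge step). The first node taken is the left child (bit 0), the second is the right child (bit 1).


Huffman tree construction:
Step 1: Merge C(3) + E(6) = 9
Step 2: Merge (C+E)(9) + D(25) = 34
Read each symbol's code off the tree from the root (left child = 0, right child = 1).

Codes:
  E: 01 (length 2)
  D: 1 (length 1)
  C: 00 (length 2)
Average code length: 43/34 = 1.2647 bits/symbol


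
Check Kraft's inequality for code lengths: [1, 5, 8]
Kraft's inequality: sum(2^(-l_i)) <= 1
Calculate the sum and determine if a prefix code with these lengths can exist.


Sum = 2^(-1) + 2^(-5) + 2^(-8)
    = 0.5 + 0.03125 + 0.00390625
    = 137/256 = 0.53515625
Since 0.53515625 <= 1, Kraft's inequality IS satisfied.
A prefix code with these lengths CAN exist.

Kraft sum = 0.53515625. Satisfied.


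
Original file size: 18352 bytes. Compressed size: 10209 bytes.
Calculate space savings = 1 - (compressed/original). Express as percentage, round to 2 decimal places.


ratio = compressed/original = 10209/18352 = 0.556288
savings = 1 - ratio = 1 - 0.556288 = 0.443712
as a percentage: 0.443712 * 100 = 44.37%

Space savings = 1 - 10209/18352 = 44.37%


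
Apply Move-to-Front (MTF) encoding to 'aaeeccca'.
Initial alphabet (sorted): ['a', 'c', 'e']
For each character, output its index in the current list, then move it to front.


MTF encoding:
'a': index 0 in ['a', 'c', 'e'] -> ['a', 'c', 'e']
'a': index 0 in ['a', 'c', 'e'] -> ['a', 'c', 'e']
'e': index 2 in ['a', 'c', 'e'] -> ['e', 'a', 'c']
'e': index 0 in ['e', 'a', 'c'] -> ['e', 'a', 'c']
'c': index 2 in ['e', 'a', 'c'] -> ['c', 'e', 'a']
'c': index 0 in ['c', 'e', 'a'] -> ['c', 'e', 'a']
'c': index 0 in ['c', 'e', 'a'] -> ['c', 'e', 'a']
'a': index 2 in ['c', 'e', 'a'] -> ['a', 'c', 'e']


Output: [0, 0, 2, 0, 2, 0, 0, 2]


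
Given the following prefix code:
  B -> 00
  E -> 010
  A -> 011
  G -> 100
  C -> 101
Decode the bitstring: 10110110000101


Decoding step by step:
Bits 101 -> C
Bits 101 -> C
Bits 100 -> G
Bits 00 -> B
Bits 101 -> C


Decoded message: CCGBC


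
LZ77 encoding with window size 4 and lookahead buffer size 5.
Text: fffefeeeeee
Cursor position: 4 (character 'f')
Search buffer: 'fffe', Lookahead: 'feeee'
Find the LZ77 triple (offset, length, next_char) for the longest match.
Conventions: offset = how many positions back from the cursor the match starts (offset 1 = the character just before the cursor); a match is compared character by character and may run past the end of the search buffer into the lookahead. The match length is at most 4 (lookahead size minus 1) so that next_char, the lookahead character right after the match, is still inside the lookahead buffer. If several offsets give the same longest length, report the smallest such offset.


Try each offset into the search buffer:
  offset=1 (pos 3, char 'e'): match length 0
  offset=2 (pos 2, char 'f'): match length 2
  offset=3 (pos 1, char 'f'): match length 1
  offset=4 (pos 0, char 'f'): match length 1
Longest match has length 2 at offset 2.
next_char = character at position 4 + 2 = 6 -> 'e'

Best match: offset=2, length=2 (matching 'fe' starting at position 2)
LZ77 triple: (2, 2, 'e')


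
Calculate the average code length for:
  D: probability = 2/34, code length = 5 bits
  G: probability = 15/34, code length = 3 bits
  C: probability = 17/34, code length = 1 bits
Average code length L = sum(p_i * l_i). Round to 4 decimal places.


Weighted contributions p_i * l_i:
  D: (2/34) * 5 = 10/34
  G: (15/34) * 3 = 45/34
  C: (17/34) * 1 = 17/34
Sum = (10 + 45 + 17)/34 = 72/34

L = 72/34 = 2.1176 bits/symbol


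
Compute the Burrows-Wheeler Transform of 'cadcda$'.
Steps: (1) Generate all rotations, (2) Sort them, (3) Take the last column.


Rotations (sorted):
  0: $cadcda -> last char: a
  1: a$cadcd -> last char: d
  2: adcda$c -> last char: c
  3: cadcda$ -> last char: $
  4: cda$cad -> last char: d
  5: da$cadc -> last char: c
  6: dcda$ca -> last char: a


BWT = adc$dca


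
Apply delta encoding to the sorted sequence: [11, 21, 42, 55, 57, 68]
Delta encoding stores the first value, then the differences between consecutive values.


First value: 11
Deltas:
  21 - 11 = 10
  42 - 21 = 21
  55 - 42 = 13
  57 - 55 = 2
  68 - 57 = 11


Delta encoded: [11, 10, 21, 13, 2, 11]


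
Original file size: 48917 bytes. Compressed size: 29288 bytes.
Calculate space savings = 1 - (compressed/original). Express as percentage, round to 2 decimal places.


ratio = compressed/original = 29288/48917 = 0.598728
savings = 1 - ratio = 1 - 0.598728 = 0.401272
as a percentage: 0.401272 * 100 = 40.13%

Space savings = 1 - 29288/48917 = 40.13%


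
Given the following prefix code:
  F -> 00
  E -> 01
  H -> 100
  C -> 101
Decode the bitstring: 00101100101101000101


Decoding step by step:
Bits 00 -> F
Bits 101 -> C
Bits 100 -> H
Bits 101 -> C
Bits 101 -> C
Bits 00 -> F
Bits 01 -> E
Bits 01 -> E


Decoded message: FCHCCFEE
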